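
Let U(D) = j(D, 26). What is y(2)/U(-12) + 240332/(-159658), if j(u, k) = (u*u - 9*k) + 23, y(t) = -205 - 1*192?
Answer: 23640991/5348543 ≈ 4.4201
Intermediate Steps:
y(t) = -397 (y(t) = -205 - 192 = -397)
j(u, k) = 23 + u**2 - 9*k (j(u, k) = (u**2 - 9*k) + 23 = 23 + u**2 - 9*k)
U(D) = -211 + D**2 (U(D) = 23 + D**2 - 9*26 = 23 + D**2 - 234 = -211 + D**2)
y(2)/U(-12) + 240332/(-159658) = -397/(-211 + (-12)**2) + 240332/(-159658) = -397/(-211 + 144) + 240332*(-1/159658) = -397/(-67) - 120166/79829 = -397*(-1/67) - 120166/79829 = 397/67 - 120166/79829 = 23640991/5348543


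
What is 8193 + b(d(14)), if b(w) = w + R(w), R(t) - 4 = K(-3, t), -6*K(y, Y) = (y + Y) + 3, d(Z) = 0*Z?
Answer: 8197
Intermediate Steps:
d(Z) = 0
K(y, Y) = -1/2 - Y/6 - y/6 (K(y, Y) = -((y + Y) + 3)/6 = -((Y + y) + 3)/6 = -(3 + Y + y)/6 = -1/2 - Y/6 - y/6)
R(t) = 4 - t/6 (R(t) = 4 + (-1/2 - t/6 - 1/6*(-3)) = 4 + (-1/2 - t/6 + 1/2) = 4 - t/6)
b(w) = 4 + 5*w/6 (b(w) = w + (4 - w/6) = 4 + 5*w/6)
8193 + b(d(14)) = 8193 + (4 + (5/6)*0) = 8193 + (4 + 0) = 8193 + 4 = 8197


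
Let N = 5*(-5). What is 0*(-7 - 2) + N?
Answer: -25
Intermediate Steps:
N = -25
0*(-7 - 2) + N = 0*(-7 - 2) - 25 = 0*(-9) - 25 = 0 - 25 = -25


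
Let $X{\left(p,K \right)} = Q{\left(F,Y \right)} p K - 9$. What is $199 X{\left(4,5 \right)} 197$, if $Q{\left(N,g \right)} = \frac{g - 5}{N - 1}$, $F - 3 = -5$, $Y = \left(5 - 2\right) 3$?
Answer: $- \frac{4194721}{3} \approx -1.3982 \cdot 10^{6}$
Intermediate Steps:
$Y = 9$ ($Y = 3 \cdot 3 = 9$)
$F = -2$ ($F = 3 - 5 = -2$)
$Q{\left(N,g \right)} = \frac{-5 + g}{-1 + N}$
$X{\left(p,K \right)} = -9 - \frac{4 K p}{3}$ ($X{\left(p,K \right)} = \frac{-5 + 9}{-1 - 2} p K - 9 = \frac{1}{-3} \cdot 4 p K - 9 = \left(- \frac{1}{3}\right) 4 p K - 9 = - \frac{4 p}{3} K - 9 = - \frac{4 K p}{3} - 9 = -9 - \frac{4 K p}{3}$)
$199 X{\left(4,5 \right)} 197 = 199 \left(-9 - \frac{20}{3} \cdot 4\right) 197 = 199 \left(-9 - \frac{80}{3}\right) 197 = 199 \left(- \frac{107}{3}\right) 197 = \left(- \frac{21293}{3}\right) 197 = - \frac{4194721}{3}$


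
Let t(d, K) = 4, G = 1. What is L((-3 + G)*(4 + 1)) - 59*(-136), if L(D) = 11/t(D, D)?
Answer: 32107/4 ≈ 8026.8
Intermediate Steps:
L(D) = 11/4
L((-3 + G)*(4 + 1)) - 59*(-136) = 11/4 - 59*(-136) = 11/4 + 8024 = 32107/4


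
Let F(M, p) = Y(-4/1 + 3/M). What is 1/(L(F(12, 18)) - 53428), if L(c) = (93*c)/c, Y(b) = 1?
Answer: -1/53335 ≈ -1.8749e-5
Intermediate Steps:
F(M, p) = 1
L(c) = 93
1/(L(F(12, 18)) - 53428) = 1/(93 - 53428) = 1/(-53335) = -1/53335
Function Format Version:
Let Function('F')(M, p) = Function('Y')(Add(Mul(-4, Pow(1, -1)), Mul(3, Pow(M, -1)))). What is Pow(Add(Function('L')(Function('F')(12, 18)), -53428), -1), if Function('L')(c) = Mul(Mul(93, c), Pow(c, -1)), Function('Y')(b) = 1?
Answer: Rational(-1, 53335) ≈ -1.8749e-5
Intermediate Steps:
Function('F')(M, p) = 1
Function('L')(c) = 93
Pow(Add(Function('L')(Function('F')(12, 18)), -53428), -1) = Pow(Add(93, -53428), -1) = Pow(-53335, -1) = Rational(-1, 53335)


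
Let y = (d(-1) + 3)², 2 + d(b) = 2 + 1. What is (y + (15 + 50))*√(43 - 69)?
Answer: 81*I*√26 ≈ 413.02*I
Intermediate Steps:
d(b) = 1 (d(b) = -2 + (2 + 1) = -2 + 3 = 1)
y = 16 (y = (1 + 3)² = 4² = 16)
(y + (15 + 50))*√(43 - 69) = (16 + (15 + 50))*√(43 - 69) = (16 + 65)*√(-26) = 81*(I*√26) = 81*I*√26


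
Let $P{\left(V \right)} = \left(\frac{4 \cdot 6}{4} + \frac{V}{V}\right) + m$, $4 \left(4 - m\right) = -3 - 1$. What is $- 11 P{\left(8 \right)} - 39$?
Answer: $-171$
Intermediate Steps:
$m = 5$ ($m = 4 - \frac{-3 - 1}{4} = 4 - -1 = 4 + 1 = 5$)
$P{\left(V \right)} = 12$ ($P{\left(V \right)} = \left(\frac{4 \cdot 6}{4} + \frac{V}{V}\right) + 5 = \left(24 \cdot \frac{1}{4} + 1\right) + 5 = \left(6 + 1\right) + 5 = 7 + 5 = 12$)
$- 11 P{\left(8 \right)} - 39 = \left(-11\right) 12 - 39 = -132 - 39 = -171$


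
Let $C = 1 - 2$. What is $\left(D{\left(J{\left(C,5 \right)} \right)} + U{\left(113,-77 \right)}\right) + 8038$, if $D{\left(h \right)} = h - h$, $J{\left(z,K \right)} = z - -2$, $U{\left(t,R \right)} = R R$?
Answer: $13967$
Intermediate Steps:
$U{\left(t,R \right)} = R^{2}$
$C = -1$ ($C = 1 - 2 = -1$)
$J{\left(z,K \right)} = 2 + z$ ($J{\left(z,K \right)} = z + 2 = 2 + z$)
$D{\left(h \right)} = 0$
$\left(D{\left(J{\left(C,5 \right)} \right)} + U{\left(113,-77 \right)}\right) + 8038 = \left(0 + \left(-77\right)^{2}\right) + 8038 = \left(0 + 5929\right) + 8038 = 5929 + 8038 = 13967$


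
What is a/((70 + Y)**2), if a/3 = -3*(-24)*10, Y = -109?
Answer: 240/169 ≈ 1.4201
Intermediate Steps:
a = 2160 (a = 3*(-3*(-24)*10) = 3*(72*10) = 3*720 = 2160)
a/((70 + Y)**2) = 2160/((70 - 109)**2) = 2160/((-39)**2) = 2160/1521 = 2160*(1/1521) = 240/169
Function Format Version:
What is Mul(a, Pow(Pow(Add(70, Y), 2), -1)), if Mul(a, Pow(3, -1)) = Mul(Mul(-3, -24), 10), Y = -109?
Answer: Rational(240, 169) ≈ 1.4201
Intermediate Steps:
a = 2160 (a = Mul(3, Mul(Mul(-3, -24), 10)) = Mul(3, Mul(72, 10)) = Mul(3, 720) = 2160)
Mul(a, Pow(Pow(Add(70, Y), 2), -1)) = Mul(2160, Pow(Pow(Add(70, -109), 2), -1)) = Mul(2160, Pow(Pow(-39, 2), -1)) = Mul(2160, Pow(1521, -1)) = Mul(2160, Rational(1, 1521)) = Rational(240, 169)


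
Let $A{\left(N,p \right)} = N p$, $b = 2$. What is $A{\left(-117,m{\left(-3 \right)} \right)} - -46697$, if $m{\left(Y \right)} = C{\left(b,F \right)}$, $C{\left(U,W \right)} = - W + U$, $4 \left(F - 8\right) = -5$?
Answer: $\frac{189011}{4} \approx 47253.0$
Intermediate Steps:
$F = \frac{27}{4}$ ($F = 8 + \frac{1}{4} \left(-5\right) = 8 - \frac{5}{4} = \frac{27}{4} \approx 6.75$)
$C{\left(U,W \right)} = U - W$
$m{\left(Y \right)} = - \frac{19}{4}$ ($m{\left(Y \right)} = 2 - \frac{27}{4} = - \frac{19}{4}$)
$A{\left(-117,m{\left(-3 \right)} \right)} - -46697 = \left(-117\right) \left(- \frac{19}{4}\right) - -46697 = \frac{2223}{4} + 46697 = \frac{189011}{4}$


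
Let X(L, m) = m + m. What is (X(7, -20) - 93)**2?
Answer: 17689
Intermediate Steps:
X(L, m) = 2*m
(X(7, -20) - 93)**2 = (2*(-20) - 93)**2 = (-40 - 93)**2 = (-133)**2 = 17689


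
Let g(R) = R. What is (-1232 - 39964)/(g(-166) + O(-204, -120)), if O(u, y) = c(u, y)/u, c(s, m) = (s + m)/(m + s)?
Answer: 8403984/33865 ≈ 248.16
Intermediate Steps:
c(s, m) = 1 (c(s, m) = (m + s)/(m + s) = 1)
O(u, y) = 1/u
(-1232 - 39964)/(g(-166) + O(-204, -120)) = (-1232 - 39964)/(-166 + 1/(-204)) = -41196/(-166 - 1/204) = -41196/(-33865/204) = -41196*(-204/33865) = 8403984/33865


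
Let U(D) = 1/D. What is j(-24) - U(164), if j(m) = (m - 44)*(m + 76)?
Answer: -579905/164 ≈ -3536.0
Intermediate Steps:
j(m) = (-44 + m)*(76 + m)
j(-24) - U(164) = (-3344 + (-24)**2 + 32*(-24)) - 1/164 = (-3344 + 576 - 768) - 1*1/164 = -3536 - 1/164 = -579905/164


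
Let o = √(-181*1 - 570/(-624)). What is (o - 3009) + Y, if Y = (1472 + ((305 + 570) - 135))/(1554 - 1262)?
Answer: -219104/73 + 3*I*√54106/52 ≈ -3001.4 + 13.42*I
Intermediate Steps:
Y = 553/73 (Y = (1472 + (875 - 135))/292 = (1472 + 740)*(1/292) = 2212*(1/292) = 553/73 ≈ 7.5753)
o = 3*I*√54106/52 (o = √(-181 - 570*(-1/624)) = √(-181 + 95/104) = √(-18729/104) = 3*I*√54106/52 ≈ 13.42*I)
(o - 3009) + Y = (3*I*√54106/52 - 3009) + 553/73 = (-3009 + 3*I*√54106/52) + 553/73 = -219104/73 + 3*I*√54106/52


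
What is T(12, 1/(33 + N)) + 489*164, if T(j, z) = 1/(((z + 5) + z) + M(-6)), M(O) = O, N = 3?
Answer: 1363314/17 ≈ 80195.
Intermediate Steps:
T(j, z) = 1/(-1 + 2*z) (T(j, z) = 1/(((z + 5) + z) - 6) = 1/(((5 + z) + z) - 6) = 1/((5 + 2*z) - 6) = 1/(-1 + 2*z))
T(12, 1/(33 + N)) + 489*164 = 1/(-1 + 2/(33 + 3)) + 489*164 = 1/(-1 + 2/36) + 80196 = 1/(-1 + 2*(1/36)) + 80196 = 1/(-1 + 1/18) + 80196 = 1/(-17/18) + 80196 = -18/17 + 80196 = 1363314/17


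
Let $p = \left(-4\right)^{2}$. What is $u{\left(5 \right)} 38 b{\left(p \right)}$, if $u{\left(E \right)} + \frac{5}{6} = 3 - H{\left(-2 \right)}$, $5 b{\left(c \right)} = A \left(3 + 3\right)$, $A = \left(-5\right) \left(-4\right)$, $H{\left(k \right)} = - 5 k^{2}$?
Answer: $20216$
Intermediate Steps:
$p = 16$
$A = 20$
$b{\left(c \right)} = 24$ ($b{\left(c \right)} = \frac{20 \left(3 + 3\right)}{5} = \frac{20 \cdot 6}{5} = \frac{1}{5} \cdot 120 = 24$)
$u{\left(E \right)} = \frac{133}{6}$ ($u{\left(E \right)} = - \frac{5}{6} - \left(-3 - 5 \left(-2\right)^{2}\right) = - \frac{5}{6} - \left(-3 - 20\right) = - \frac{5}{6} + \left(3 - -20\right) = - \frac{5}{6} + \left(3 + 20\right) = - \frac{5}{6} + 23 = \frac{133}{6}$)
$u{\left(5 \right)} 38 b{\left(p \right)} = \frac{133}{6} \cdot 38 \cdot 24 = \frac{2527}{3} \cdot 24 = 20216$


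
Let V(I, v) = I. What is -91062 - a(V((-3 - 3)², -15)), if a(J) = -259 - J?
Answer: -90767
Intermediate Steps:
-91062 - a(V((-3 - 3)², -15)) = -91062 - (-259 - (-3 - 3)²) = -91062 - (-259 - 1*(-6)²) = -91062 - (-259 - 1*36) = -91062 - (-259 - 36) = -91062 - 1*(-295) = -91062 + 295 = -90767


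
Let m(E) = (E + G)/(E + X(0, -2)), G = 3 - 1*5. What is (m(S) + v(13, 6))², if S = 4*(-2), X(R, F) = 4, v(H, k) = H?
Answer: 961/4 ≈ 240.25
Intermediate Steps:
S = -8
G = -2 (G = 3 - 5 = -2)
m(E) = (-2 + E)/(4 + E) (m(E) = (E - 2)/(E + 4) = (-2 + E)/(4 + E))
(m(S) + v(13, 6))² = ((-2 - 8)/(4 - 8) + 13)² = (-10/(-4) + 13)² = (-¼*(-10) + 13)² = (5/2 + 13)² = (31/2)² = 961/4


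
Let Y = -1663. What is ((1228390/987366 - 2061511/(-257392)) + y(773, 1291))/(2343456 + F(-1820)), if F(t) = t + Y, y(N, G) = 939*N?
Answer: 92234593841775845/297340497190762128 ≈ 0.31020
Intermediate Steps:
F(t) = -1663 + t (F(t) = t - 1663 = -1663 + t)
((1228390/987366 - 2061511/(-257392)) + y(773, 1291))/(2343456 + F(-1820)) = ((1228390/987366 - 2061511/(-257392)) + 939*773)/(2343456 + (-1663 - 1820)) = ((1228390*(1/987366) - 2061511*(-1/257392)) + 725847)/(2343456 - 3483) = ((614195/493683 + 2061511/257392) + 725847)/2339973 = (1175821814453/127070054736 + 725847)*(1/2339973) = (92234593841775845/127070054736)*(1/2339973) = 92234593841775845/297340497190762128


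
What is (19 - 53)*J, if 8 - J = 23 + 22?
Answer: 1258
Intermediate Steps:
J = -37 (J = 8 - (23 + 22) = 8 - 1*45 = 8 - 45 = -37)
(19 - 53)*J = (19 - 53)*(-37) = -34*(-37) = 1258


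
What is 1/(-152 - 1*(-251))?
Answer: 1/99 ≈ 0.010101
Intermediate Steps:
1/(-152 - 1*(-251)) = 1/(-152 + 251) = 1/99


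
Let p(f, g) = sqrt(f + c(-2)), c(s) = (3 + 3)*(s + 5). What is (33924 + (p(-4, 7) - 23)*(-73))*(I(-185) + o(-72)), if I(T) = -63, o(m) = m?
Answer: -4806405 + 9855*sqrt(14) ≈ -4.7695e+6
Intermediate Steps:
c(s) = 30 + 6*s (c(s) = 6*(5 + s) = 30 + 6*s)
p(f, g) = sqrt(18 + f) (p(f, g) = sqrt(f + (30 + 6*(-2))) = sqrt(f + (30 - 12)) = sqrt(f + 18) = sqrt(18 + f))
(33924 + (p(-4, 7) - 23)*(-73))*(I(-185) + o(-72)) = (33924 + (sqrt(18 - 4) - 23)*(-73))*(-63 - 72) = (33924 + (sqrt(14) - 23)*(-73))*(-135) = (33924 + (-23 + sqrt(14))*(-73))*(-135) = (33924 + (1679 - 73*sqrt(14)))*(-135) = (35603 - 73*sqrt(14))*(-135) = -4806405 + 9855*sqrt(14)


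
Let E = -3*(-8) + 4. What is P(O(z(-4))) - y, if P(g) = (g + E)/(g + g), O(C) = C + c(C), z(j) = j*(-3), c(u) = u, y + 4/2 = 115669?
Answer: -1387991/12 ≈ -1.1567e+5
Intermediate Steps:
y = 115667 (y = -2 + 115669 = 115667)
E = 28 (E = 24 + 4 = 28)
z(j) = -3*j
O(C) = 2*C (O(C) = C + C = 2*C)
P(g) = (28 + g)/(2*g) (P(g) = (g + 28)/(g + g) = (28 + g)/((2*g)) = (28 + g)*(1/(2*g)) = (28 + g)/(2*g))
P(O(z(-4))) - y = (28 + 2*(-3*(-4)))/(2*((2*(-3*(-4))))) - 1*115667 = (28 + 2*12)/(2*((2*12))) - 115667 = (½)*(28 + 24)/24 - 115667 = (½)*(1/24)*52 - 115667 = 13/12 - 115667 = -1387991/12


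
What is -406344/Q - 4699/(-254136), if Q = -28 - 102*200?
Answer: 25840657489/1297872552 ≈ 19.910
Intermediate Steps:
Q = -20428 (Q = -28 - 20400 = -20428)
-406344/Q - 4699/(-254136) = -406344/(-20428) - 4699/(-254136) = -406344*(-1/20428) - 4699*(-1/254136) = 101586/5107 + 4699/254136 = 25840657489/1297872552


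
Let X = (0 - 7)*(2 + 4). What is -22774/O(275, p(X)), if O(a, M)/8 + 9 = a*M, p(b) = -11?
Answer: 11387/12136 ≈ 0.93828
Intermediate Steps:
X = -42 (X = -7*6 = -42)
O(a, M) = -72 + 8*M*a (O(a, M) = -72 + 8*(a*M) = -72 + 8*(M*a) = -72 + 8*M*a)
-22774/O(275, p(X)) = -22774/(-72 + 8*(-11)*275) = -22774/(-72 - 24200) = -22774/(-24272) = -22774*(-1/24272) = 11387/12136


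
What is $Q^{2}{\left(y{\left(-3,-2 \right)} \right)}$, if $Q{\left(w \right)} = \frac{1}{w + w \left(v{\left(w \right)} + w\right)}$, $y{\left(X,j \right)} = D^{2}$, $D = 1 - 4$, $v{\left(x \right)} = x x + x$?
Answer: $\frac{1}{810000} \approx 1.2346 \cdot 10^{-6}$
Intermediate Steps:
$v{\left(x \right)} = x + x^{2}$ ($v{\left(x \right)} = x^{2} + x = x + x^{2}$)
$D = -3$
$y{\left(X,j \right)} = 9$ ($y{\left(X,j \right)} = \left(-3\right)^{2} = 9$)
$Q{\left(w \right)} = \frac{1}{w + w \left(w + w \left(1 + w\right)\right)}$ ($Q{\left(w \right)} = \frac{1}{w + w \left(w \left(1 + w\right) + w\right)} = \frac{1}{w + w \left(w + w \left(1 + w\right)\right)}$)
$Q^{2}{\left(y{\left(-3,-2 \right)} \right)} = \left(\frac{1}{9 \left(1 + 9 + 9 \left(1 + 9\right)\right)}\right)^{2} = \left(\frac{1}{9 \left(1 + 9 + 9 \cdot 10\right)}\right)^{2} = \left(\frac{1}{9 \left(1 + 9 + 90\right)}\right)^{2} = \left(\frac{1}{9 \cdot 100}\right)^{2} = \left(\frac{1}{9} \cdot \frac{1}{100}\right)^{2} = \left(\frac{1}{900}\right)^{2} = \frac{1}{810000}$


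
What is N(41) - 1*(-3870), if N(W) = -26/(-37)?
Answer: 143216/37 ≈ 3870.7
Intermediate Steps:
N(W) = 26/37 (N(W) = -26*(-1/37) = 26/37)
N(41) - 1*(-3870) = 26/37 - 1*(-3870) = 26/37 + 3870 = 143216/37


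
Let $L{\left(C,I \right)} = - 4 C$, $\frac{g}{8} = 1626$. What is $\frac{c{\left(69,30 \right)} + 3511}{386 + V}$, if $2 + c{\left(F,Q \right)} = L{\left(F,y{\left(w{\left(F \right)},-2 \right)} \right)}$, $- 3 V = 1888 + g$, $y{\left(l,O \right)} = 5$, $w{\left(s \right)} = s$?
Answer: $- \frac{9699}{13738} \approx -0.706$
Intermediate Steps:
$g = 13008$ ($g = 8 \cdot 1626 = 13008$)
$V = - \frac{14896}{3}$ ($V = - \frac{1888 + 13008}{3} = \left(- \frac{1}{3}\right) 14896 = - \frac{14896}{3} \approx -4965.3$)
$c{\left(F,Q \right)} = -2 - 4 F$
$\frac{c{\left(69,30 \right)} + 3511}{386 + V} = \frac{\left(-2 - 276\right) + 3511}{386 - \frac{14896}{3}} = \frac{\left(-2 - 276\right) + 3511}{- \frac{13738}{3}} = \left(-278 + 3511\right) \left(- \frac{3}{13738}\right) = 3233 \left(- \frac{3}{13738}\right) = - \frac{9699}{13738}$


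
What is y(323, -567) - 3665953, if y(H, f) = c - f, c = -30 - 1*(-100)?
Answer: -3665316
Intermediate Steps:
c = 70 (c = -30 + 100 = 70)
y(H, f) = 70 - f
y(323, -567) - 3665953 = (70 - 1*(-567)) - 3665953 = (70 + 567) - 3665953 = 637 - 3665953 = -3665316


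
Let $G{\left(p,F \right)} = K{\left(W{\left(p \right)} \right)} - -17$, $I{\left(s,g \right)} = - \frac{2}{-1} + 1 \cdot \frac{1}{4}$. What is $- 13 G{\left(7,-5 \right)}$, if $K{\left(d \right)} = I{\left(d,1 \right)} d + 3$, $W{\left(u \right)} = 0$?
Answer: $-260$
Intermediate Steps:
$I{\left(s,g \right)} = \frac{9}{4}$ ($I{\left(s,g \right)} = \left(-2\right) \left(-1\right) + 1 \cdot \frac{1}{4} = 2 + \frac{1}{4} = \frac{9}{4}$)
$K{\left(d \right)} = 3 + \frac{9 d}{4}$ ($K{\left(d \right)} = \frac{9 d}{4} + 3 = 3 + \frac{9 d}{4}$)
$G{\left(p,F \right)} = 20$ ($G{\left(p,F \right)} = \left(3 + \frac{9}{4} \cdot 0\right) - -17 = \left(3 + 0\right) + 17 = 3 + 17 = 20$)
$- 13 G{\left(7,-5 \right)} = \left(-13\right) 20 = -260$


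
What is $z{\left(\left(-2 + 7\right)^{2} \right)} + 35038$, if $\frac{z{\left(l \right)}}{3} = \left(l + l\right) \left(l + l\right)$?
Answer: $42538$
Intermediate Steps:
$z{\left(l \right)} = 12 l^{2}$ ($z{\left(l \right)} = 3 \left(l + l\right) \left(l + l\right) = 3 \cdot 2 l 2 l = 3 \cdot 4 l^{2} = 12 l^{2}$)
$z{\left(\left(-2 + 7\right)^{2} \right)} + 35038 = 12 \left(\left(-2 + 7\right)^{2}\right)^{2} + 35038 = 12 \left(5^{2}\right)^{2} + 35038 = 12 \cdot 25^{2} + 35038 = 12 \cdot 625 + 35038 = 7500 + 35038 = 42538$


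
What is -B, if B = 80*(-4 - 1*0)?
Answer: 320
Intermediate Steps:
B = -320 (B = 80*(-4 + 0) = 80*(-4) = -320)
-B = -1*(-320) = 320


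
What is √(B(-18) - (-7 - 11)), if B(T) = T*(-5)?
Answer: 6*√3 ≈ 10.392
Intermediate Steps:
B(T) = -5*T
√(B(-18) - (-7 - 11)) = √(-5*(-18) - (-7 - 11)) = √(90 - 1*(-18)) = √(90 + 18) = √108 = 6*√3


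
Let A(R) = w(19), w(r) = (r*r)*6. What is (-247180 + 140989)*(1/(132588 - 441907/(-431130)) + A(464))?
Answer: -13148069330702329812/57163106347 ≈ -2.3001e+8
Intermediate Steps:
w(r) = 6*r**2 (w(r) = r**2*6 = 6*r**2)
A(R) = 2166 (A(R) = 6*19**2 = 6*361 = 2166)
(-247180 + 140989)*(1/(132588 - 441907/(-431130)) + A(464)) = (-247180 + 140989)*(1/(132588 - 441907/(-431130)) + 2166) = -106191*(1/(132588 - 441907*(-1/431130)) + 2166) = -106191*(1/(132588 + 441907/431130) + 2166) = -106191*(1/(57163106347/431130) + 2166) = -106191*(431130/57163106347 + 2166) = -106191*123815288778732/57163106347 = -13148069330702329812/57163106347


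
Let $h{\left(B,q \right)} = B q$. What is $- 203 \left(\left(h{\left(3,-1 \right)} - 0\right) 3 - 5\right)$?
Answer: $2842$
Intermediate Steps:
$- 203 \left(\left(h{\left(3,-1 \right)} - 0\right) 3 - 5\right) = - 203 \left(\left(3 \left(-1\right) - 0\right) 3 - 5\right) = - 203 \left(\left(-3 + \left(-3 + 3\right)\right) 3 - 5\right) = - 203 \left(\left(-3 + 0\right) 3 - 5\right) = - 203 \left(\left(-3\right) 3 - 5\right) = - 203 \left(-9 - 5\right) = \left(-203\right) \left(-14\right) = 2842$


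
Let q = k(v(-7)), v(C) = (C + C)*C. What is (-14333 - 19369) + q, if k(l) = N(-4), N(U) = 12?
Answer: -33690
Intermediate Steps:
v(C) = 2*C² (v(C) = (2*C)*C = 2*C²)
k(l) = 12
q = 12
(-14333 - 19369) + q = (-14333 - 19369) + 12 = -33702 + 12 = -33690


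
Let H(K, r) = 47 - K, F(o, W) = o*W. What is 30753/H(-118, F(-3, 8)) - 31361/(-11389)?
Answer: 118473494/626395 ≈ 189.14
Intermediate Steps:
F(o, W) = W*o
30753/H(-118, F(-3, 8)) - 31361/(-11389) = 30753/(47 - 1*(-118)) - 31361/(-11389) = 30753/(47 + 118) - 31361*(-1/11389) = 30753/165 + 31361/11389 = 30753*(1/165) + 31361/11389 = 10251/55 + 31361/11389 = 118473494/626395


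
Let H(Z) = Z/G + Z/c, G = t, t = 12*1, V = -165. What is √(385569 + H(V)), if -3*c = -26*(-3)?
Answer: √260639639/26 ≈ 620.94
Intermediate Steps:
c = -26 (c = -(-26)*(-3)/3 = -⅓*78 = -26)
t = 12
G = 12
H(Z) = 7*Z/156 (H(Z) = Z/12 + Z/(-26) = Z*(1/12) + Z*(-1/26) = Z/12 - Z/26 = 7*Z/156)
√(385569 + H(V)) = √(385569 + (7/156)*(-165)) = √(385569 - 385/52) = √(20049203/52) = √260639639/26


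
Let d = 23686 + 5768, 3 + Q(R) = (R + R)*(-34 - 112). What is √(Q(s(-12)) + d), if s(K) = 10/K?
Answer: √267249/3 ≈ 172.32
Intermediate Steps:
Q(R) = -3 - 292*R (Q(R) = -3 + (R + R)*(-34 - 112) = -3 + (2*R)*(-146) = -3 - 292*R)
d = 29454
√(Q(s(-12)) + d) = √((-3 - 2920/(-12)) + 29454) = √((-3 - 2920*(-1)/12) + 29454) = √((-3 - 292*(-⅚)) + 29454) = √((-3 + 730/3) + 29454) = √(721/3 + 29454) = √(89083/3) = √267249/3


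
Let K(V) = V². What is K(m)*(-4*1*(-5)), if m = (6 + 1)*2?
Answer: 3920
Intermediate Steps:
m = 14 (m = 7*2 = 14)
K(m)*(-4*1*(-5)) = 14²*(-4*1*(-5)) = 196*(-4*(-5)) = 196*20 = 3920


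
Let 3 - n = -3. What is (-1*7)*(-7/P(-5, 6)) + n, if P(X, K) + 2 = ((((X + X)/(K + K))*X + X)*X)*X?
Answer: 528/137 ≈ 3.8540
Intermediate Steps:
n = 6 (n = 3 - 1*(-3) = 3 + 3 = 6)
P(X, K) = -2 + X²*(X + X²/K) (P(X, K) = -2 + ((((X + X)/(K + K))*X + X)*X)*X = -2 + ((((2*X)/((2*K)))*X + X)*X)*X = -2 + ((((2*X)*(1/(2*K)))*X + X)*X)*X = -2 + (((X/K)*X + X)*X)*X = -2 + ((X²/K + X)*X)*X = -2 + ((X + X²/K)*X)*X = -2 + (X*(X + X²/K))*X = -2 + X²*(X + X²/K))
(-1*7)*(-7/P(-5, 6)) + n = (-1*7)*(-7/(-2 + (-5)³ + (-5)⁴/6)) + 6 = -(-49)/(-2 - 125 + (⅙)*625) + 6 = -(-49)/(-2 - 125 + 625/6) + 6 = -(-49)/(-137/6) + 6 = -(-49)*(-6)/137 + 6 = -7*42/137 + 6 = -294/137 + 6 = 528/137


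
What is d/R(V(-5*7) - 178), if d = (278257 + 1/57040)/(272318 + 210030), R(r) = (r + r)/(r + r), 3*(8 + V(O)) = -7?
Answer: 15871779281/27513129920 ≈ 0.57688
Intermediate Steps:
V(O) = -31/3 (V(O) = -8 + (⅓)*(-7) = -8 - 7/3 = -31/3)
R(r) = 1 (R(r) = (2*r)/((2*r)) = (2*r)*(1/(2*r)) = 1)
d = 15871779281/27513129920 (d = (278257 + 1/57040)/482348 = (15871779281/57040)*(1/482348) = 15871779281/27513129920 ≈ 0.57688)
d/R(V(-5*7) - 178) = (15871779281/27513129920)/1 = (15871779281/27513129920)*1 = 15871779281/27513129920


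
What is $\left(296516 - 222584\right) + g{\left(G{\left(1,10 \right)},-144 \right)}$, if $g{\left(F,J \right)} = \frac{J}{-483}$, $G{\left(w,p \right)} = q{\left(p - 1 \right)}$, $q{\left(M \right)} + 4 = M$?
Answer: $\frac{11903100}{161} \approx 73932.0$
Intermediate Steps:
$q{\left(M \right)} = -4 + M$
$G{\left(w,p \right)} = -5 + p$ ($G{\left(w,p \right)} = -4 + \left(p - 1\right) = -4 + \left(-1 + p\right) = -5 + p$)
$g{\left(F,J \right)} = - \frac{J}{483}$ ($g{\left(F,J \right)} = J \left(- \frac{1}{483}\right) = - \frac{J}{483}$)
$\left(296516 - 222584\right) + g{\left(G{\left(1,10 \right)},-144 \right)} = \left(296516 - 222584\right) - - \frac{48}{161} = 73932 + \frac{48}{161} = \frac{11903100}{161}$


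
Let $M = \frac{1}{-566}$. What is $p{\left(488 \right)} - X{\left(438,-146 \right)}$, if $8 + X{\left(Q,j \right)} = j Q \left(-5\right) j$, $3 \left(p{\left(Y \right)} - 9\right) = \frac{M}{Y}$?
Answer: $\frac{38681872799567}{828624} \approx 4.6682 \cdot 10^{7}$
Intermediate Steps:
$M = - \frac{1}{566} \approx -0.0017668$
$p{\left(Y \right)} = 9 - \frac{1}{1698 Y}$ ($p{\left(Y \right)} = 9 + \frac{\left(- \frac{1}{566}\right) \frac{1}{Y}}{3} = 9 - \frac{1}{1698 Y}$)
$X{\left(Q,j \right)} = -8 - 5 Q j^{2}$ ($X{\left(Q,j \right)} = -8 + j Q \left(-5\right) j = -8 + Q j \left(-5\right) j = -8 + - 5 Q j j = -8 - 5 Q j^{2}$)
$p{\left(488 \right)} - X{\left(438,-146 \right)} = \left(9 - \frac{1}{1698 \cdot 488}\right) - \left(-8 - 2190 \left(-146\right)^{2}\right) = \left(9 - \frac{1}{828624}\right) - \left(-8 - 2190 \cdot 21316\right) = \left(9 - \frac{1}{828624}\right) - \left(-8 - 46682040\right) = \frac{7457615}{828624} - -46682048 = \frac{7457615}{828624} + 46682048 = \frac{38681872799567}{828624}$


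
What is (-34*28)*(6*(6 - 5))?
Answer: -5712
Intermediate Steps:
(-34*28)*(6*(6 - 5)) = -5712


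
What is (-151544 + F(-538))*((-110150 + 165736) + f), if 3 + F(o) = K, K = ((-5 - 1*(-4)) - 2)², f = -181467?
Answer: 19075754978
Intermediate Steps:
K = 9 (K = ((-5 + 4) - 2)² = (-1 - 2)² = (-3)² = 9)
F(o) = 6 (F(o) = -3 + 9 = 6)
(-151544 + F(-538))*((-110150 + 165736) + f) = (-151544 + 6)*((-110150 + 165736) - 181467) = -151538*(55586 - 181467) = -151538*(-125881) = 19075754978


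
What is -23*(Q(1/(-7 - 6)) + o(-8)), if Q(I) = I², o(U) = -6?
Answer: 23299/169 ≈ 137.86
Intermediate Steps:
-23*(Q(1/(-7 - 6)) + o(-8)) = -23*((1/(-7 - 6))² - 6) = -23*((1/(-13))² - 6) = -23*((-1/13)² - 6) = -23*(1/169 - 6) = -23*(-1013/169) = 23299/169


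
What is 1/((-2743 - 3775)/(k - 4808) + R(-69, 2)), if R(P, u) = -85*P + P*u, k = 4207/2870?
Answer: 1970679/11288751013 ≈ 0.00017457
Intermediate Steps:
k = 601/410 (k = 4207*(1/2870) = 601/410 ≈ 1.4659)
1/((-2743 - 3775)/(k - 4808) + R(-69, 2)) = 1/((-2743 - 3775)/(601/410 - 4808) - 69*(-85 + 2)) = 1/(-6518/(-1970679/410) - 69*(-83)) = 1/(-6518*(-410/1970679) + 5727) = 1/(2672380/1970679 + 5727) = 1/(11288751013/1970679) = 1970679/11288751013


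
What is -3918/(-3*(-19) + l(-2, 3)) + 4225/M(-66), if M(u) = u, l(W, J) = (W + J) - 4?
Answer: -27041/198 ≈ -136.57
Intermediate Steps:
l(W, J) = -4 + J + W (l(W, J) = (J + W) - 4 = -4 + J + W)
-3918/(-3*(-19) + l(-2, 3)) + 4225/M(-66) = -3918/(-3*(-19) + (-4 + 3 - 2)) + 4225/(-66) = -3918/(57 - 3) + 4225*(-1/66) = -3918/54 - 4225/66 = -3918*1/54 - 4225/66 = -653/9 - 4225/66 = -27041/198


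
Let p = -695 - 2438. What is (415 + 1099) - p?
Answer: 4647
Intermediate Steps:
p = -3133
(415 + 1099) - p = (415 + 1099) - 1*(-3133) = 1514 + 3133 = 4647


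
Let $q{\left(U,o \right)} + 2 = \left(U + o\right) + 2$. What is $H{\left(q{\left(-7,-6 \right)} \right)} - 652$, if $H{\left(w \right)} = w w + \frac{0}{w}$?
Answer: $-483$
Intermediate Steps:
$q{\left(U,o \right)} = U + o$ ($q{\left(U,o \right)} = -2 + \left(\left(U + o\right) + 2\right) = -2 + \left(2 + U + o\right) = U + o$)
$H{\left(w \right)} = w^{2}$ ($H{\left(w \right)} = w^{2} + 0 = w^{2}$)
$H{\left(q{\left(-7,-6 \right)} \right)} - 652 = \left(-7 - 6\right)^{2} - 652 = \left(-13\right)^{2} - 652 = 169 - 652 = -483$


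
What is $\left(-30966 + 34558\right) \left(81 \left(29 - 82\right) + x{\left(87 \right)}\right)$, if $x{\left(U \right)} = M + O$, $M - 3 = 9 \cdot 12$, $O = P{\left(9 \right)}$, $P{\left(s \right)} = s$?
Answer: $-14989416$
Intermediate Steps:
$O = 9$
$M = 111$ ($M = 3 + 9 \cdot 12 = 3 + 108 = 111$)
$x{\left(U \right)} = 120$ ($x{\left(U \right)} = 111 + 9 = 120$)
$\left(-30966 + 34558\right) \left(81 \left(29 - 82\right) + x{\left(87 \right)}\right) = \left(-30966 + 34558\right) \left(81 \left(29 - 82\right) + 120\right) = 3592 \left(81 \left(-53\right) + 120\right) = 3592 \left(-4293 + 120\right) = 3592 \left(-4173\right) = -14989416$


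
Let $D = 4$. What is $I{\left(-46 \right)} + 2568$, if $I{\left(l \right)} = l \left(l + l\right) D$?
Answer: $19496$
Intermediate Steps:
$I{\left(l \right)} = 8 l^{2}$ ($I{\left(l \right)} = l \left(l + l\right) 4 = l 2 l 4 = 2 l^{2} \cdot 4 = 8 l^{2}$)
$I{\left(-46 \right)} + 2568 = 8 \left(-46\right)^{2} + 2568 = 8 \cdot 2116 + 2568 = 16928 + 2568 = 19496$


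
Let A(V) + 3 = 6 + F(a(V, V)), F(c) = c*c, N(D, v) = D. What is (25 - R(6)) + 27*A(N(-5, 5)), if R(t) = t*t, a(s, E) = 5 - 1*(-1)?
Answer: 1042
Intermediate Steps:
a(s, E) = 6 (a(s, E) = 5 + 1 = 6)
R(t) = t²
F(c) = c²
A(V) = 39 (A(V) = -3 + (6 + 6²) = -3 + (6 + 36) = -3 + 42 = 39)
(25 - R(6)) + 27*A(N(-5, 5)) = (25 - 1*6²) + 27*39 = (25 - 1*36) + 1053 = (25 - 36) + 1053 = -11 + 1053 = 1042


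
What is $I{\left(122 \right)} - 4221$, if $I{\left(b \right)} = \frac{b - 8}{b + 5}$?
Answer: $- \frac{535953}{127} \approx -4220.1$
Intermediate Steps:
$I{\left(b \right)} = \frac{-8 + b}{5 + b}$
$I{\left(122 \right)} - 4221 = \frac{-8 + 122}{5 + 122} - 4221 = \frac{1}{127} \cdot 114 - 4221 = \frac{114}{127} - 4221 = - \frac{535953}{127}$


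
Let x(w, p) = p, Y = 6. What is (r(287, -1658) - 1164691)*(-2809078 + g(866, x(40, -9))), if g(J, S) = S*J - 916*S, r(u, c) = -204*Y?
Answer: 3274621514620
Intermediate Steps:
r(u, c) = -1224 (r(u, c) = -204*6 = -1224)
g(J, S) = -916*S + J*S (g(J, S) = J*S - 916*S = -916*S + J*S)
(r(287, -1658) - 1164691)*(-2809078 + g(866, x(40, -9))) = (-1224 - 1164691)*(-2809078 - 9*(-916 + 866)) = -1165915*(-2809078 - 9*(-50)) = -1165915*(-2809078 + 450) = -1165915*(-2808628) = 3274621514620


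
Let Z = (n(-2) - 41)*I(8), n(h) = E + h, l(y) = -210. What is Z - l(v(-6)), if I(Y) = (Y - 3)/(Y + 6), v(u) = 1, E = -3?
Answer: 1355/7 ≈ 193.57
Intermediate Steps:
I(Y) = (-3 + Y)/(6 + Y)
n(h) = -3 + h
Z = -115/7 (Z = ((-3 - 2) - 41)*((-3 + 8)/(6 + 8)) = (-5 - 41)*(5/14) = -23*5/7 = -46*5/14 = -115/7 ≈ -16.429)
Z - l(v(-6)) = -115/7 - 1*(-210) = -115/7 + 210 = 1355/7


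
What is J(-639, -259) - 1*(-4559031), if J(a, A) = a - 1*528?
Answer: 4557864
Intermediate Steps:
J(a, A) = -528 + a (J(a, A) = a - 528 = -528 + a)
J(-639, -259) - 1*(-4559031) = (-528 - 639) - 1*(-4559031) = -1167 + 4559031 = 4557864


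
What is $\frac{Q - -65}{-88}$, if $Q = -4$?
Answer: $- \frac{61}{88} \approx -0.69318$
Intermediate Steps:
$\frac{Q - -65}{-88} = \frac{-4 - -65}{-88} = \left(-4 + 65\right) \left(- \frac{1}{88}\right) = 61 \left(- \frac{1}{88}\right) = - \frac{61}{88}$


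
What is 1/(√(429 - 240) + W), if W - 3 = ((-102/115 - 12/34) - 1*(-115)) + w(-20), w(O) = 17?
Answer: 170411485/22553470092 - 3822025*√21/22553470092 ≈ 0.0067793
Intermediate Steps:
W = 261501/1955 (W = 3 + (((-102/115 - 12/34) - 1*(-115)) + 17) = 3 + (((-102*1/115 - 12*1/34) + 115) + 17) = 3 + (((-102/115 - 6/17) + 115) + 17) = 3 + ((-2424/1955 + 115) + 17) = 3 + (222401/1955 + 17) = 3 + 255636/1955 = 261501/1955 ≈ 133.76)
1/(√(429 - 240) + W) = 1/(√(429 - 240) + 261501/1955) = 1/(√189 + 261501/1955) = 1/(3*√21 + 261501/1955) = 1/(261501/1955 + 3*√21)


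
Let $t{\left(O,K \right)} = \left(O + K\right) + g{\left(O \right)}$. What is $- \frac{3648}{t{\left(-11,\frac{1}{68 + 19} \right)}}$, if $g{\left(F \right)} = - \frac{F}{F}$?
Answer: $\frac{317376}{1043} \approx 304.29$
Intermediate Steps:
$g{\left(F \right)} = -1$ ($g{\left(F \right)} = \left(-1\right) 1 = -1$)
$t{\left(O,K \right)} = -1 + K + O$ ($t{\left(O,K \right)} = \left(O + K\right) - 1 = \left(K + O\right) - 1 = -1 + K + O$)
$- \frac{3648}{t{\left(-11,\frac{1}{68 + 19} \right)}} = - \frac{3648}{-1 + \frac{1}{68 + 19} - 11} = - \frac{3648}{-1 + \frac{1}{87} - 11} = - \frac{3648}{- \frac{1043}{87}} = \left(-3648\right) \left(- \frac{87}{1043}\right) = \frac{317376}{1043}$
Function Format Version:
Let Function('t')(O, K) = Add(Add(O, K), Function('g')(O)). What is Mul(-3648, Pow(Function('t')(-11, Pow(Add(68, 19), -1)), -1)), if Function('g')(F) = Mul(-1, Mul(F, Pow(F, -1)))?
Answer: Rational(317376, 1043) ≈ 304.29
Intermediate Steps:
Function('g')(F) = -1 (Function('g')(F) = Mul(-1, 1) = -1)
Function('t')(O, K) = Add(-1, K, O) (Function('t')(O, K) = Add(Add(O, K), -1) = Add(Add(K, O), -1) = Add(-1, K, O))
Mul(-3648, Pow(Function('t')(-11, Pow(Add(68, 19), -1)), -1)) = Mul(-3648, Pow(Add(-1, Pow(Add(68, 19), -1), -11), -1)) = Mul(-3648, Pow(Add(-1, Pow(87, -1), -11), -1)) = Mul(-3648, Pow(Add(-1, Rational(1, 87), -11), -1)) = Mul(-3648, Pow(Rational(-1043, 87), -1)) = Mul(-3648, Rational(-87, 1043)) = Rational(317376, 1043)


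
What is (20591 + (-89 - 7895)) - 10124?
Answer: 2483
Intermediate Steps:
(20591 + (-89 - 7895)) - 10124 = (20591 - 7984) - 10124 = 12607 - 10124 = 2483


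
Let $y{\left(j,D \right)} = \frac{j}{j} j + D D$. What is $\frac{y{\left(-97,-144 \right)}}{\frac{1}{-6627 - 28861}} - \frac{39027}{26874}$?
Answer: $- \frac{6561169154065}{8958} \approx -7.3244 \cdot 10^{8}$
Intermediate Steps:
$y{\left(j,D \right)} = j + D^{2}$ ($y{\left(j,D \right)} = 1 j + D^{2} = j + D^{2}$)
$\frac{y{\left(-97,-144 \right)}}{\frac{1}{-6627 - 28861}} - \frac{39027}{26874} = \frac{-97 + \left(-144\right)^{2}}{\frac{1}{-6627 - 28861}} - \frac{39027}{26874} = \frac{-97 + 20736}{\frac{1}{-35488}} - \frac{13009}{8958} = \frac{20639}{- \frac{1}{35488}} - \frac{13009}{8958} = 20639 \left(-35488\right) - \frac{13009}{8958} = -732436832 - \frac{13009}{8958} = - \frac{6561169154065}{8958}$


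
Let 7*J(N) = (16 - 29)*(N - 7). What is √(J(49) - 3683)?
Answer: I*√3761 ≈ 61.327*I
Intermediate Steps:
J(N) = 13 - 13*N/7 (J(N) = ((16 - 29)*(N - 7))/7 = (-13*(-7 + N))/7 = (91 - 13*N)/7 = 13 - 13*N/7)
√(J(49) - 3683) = √((13 - 13/7*49) - 3683) = √((13 - 91) - 3683) = √(-78 - 3683) = √(-3761) = I*√3761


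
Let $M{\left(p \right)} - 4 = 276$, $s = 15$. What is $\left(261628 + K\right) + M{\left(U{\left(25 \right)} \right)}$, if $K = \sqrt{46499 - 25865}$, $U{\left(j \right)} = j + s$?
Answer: $261908 + \sqrt{20634} \approx 2.6205 \cdot 10^{5}$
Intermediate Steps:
$U{\left(j \right)} = 15 + j$ ($U{\left(j \right)} = j + 15 = 15 + j$)
$M{\left(p \right)} = 280$ ($M{\left(p \right)} = 4 + 276 = 280$)
$K = \sqrt{20634} \approx 143.65$
$\left(261628 + K\right) + M{\left(U{\left(25 \right)} \right)} = \left(261628 + \sqrt{20634}\right) + 280 = 261908 + \sqrt{20634}$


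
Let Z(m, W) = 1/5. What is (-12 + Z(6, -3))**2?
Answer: 3481/25 ≈ 139.24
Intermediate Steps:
Z(m, W) = 1/5
(-12 + Z(6, -3))**2 = (-12 + 1/5)**2 = (-59/5)**2 = 3481/25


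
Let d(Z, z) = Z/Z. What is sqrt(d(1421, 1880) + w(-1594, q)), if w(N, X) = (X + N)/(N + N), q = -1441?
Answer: 7*sqrt(101219)/1594 ≈ 1.3971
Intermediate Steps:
w(N, X) = (N + X)/(2*N) (w(N, X) = (N + X)/((2*N)) = (N + X)*(1/(2*N)) = (N + X)/(2*N))
d(Z, z) = 1
sqrt(d(1421, 1880) + w(-1594, q)) = sqrt(1 + (1/2)*(-1594 - 1441)/(-1594)) = sqrt(1 + (1/2)*(-1/1594)*(-3035)) = sqrt(1 + 3035/3188) = sqrt(6223/3188) = 7*sqrt(101219)/1594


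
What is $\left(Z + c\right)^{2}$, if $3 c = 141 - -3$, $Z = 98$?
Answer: $21316$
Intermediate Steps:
$c = 48$ ($c = \frac{141 - -3}{3} = \frac{141 + 3}{3} = \frac{1}{3} \cdot 144 = 48$)
$\left(Z + c\right)^{2} = \left(98 + 48\right)^{2} = 146^{2} = 21316$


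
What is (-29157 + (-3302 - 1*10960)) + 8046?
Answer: -35373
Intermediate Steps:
(-29157 + (-3302 - 1*10960)) + 8046 = (-29157 + (-3302 - 10960)) + 8046 = (-29157 - 14262) + 8046 = -43419 + 8046 = -35373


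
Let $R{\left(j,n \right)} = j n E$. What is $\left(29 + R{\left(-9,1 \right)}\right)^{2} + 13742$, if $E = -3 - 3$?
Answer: $20631$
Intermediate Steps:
$E = -6$ ($E = -3 - 3 = -6$)
$R{\left(j,n \right)} = - 6 j n$ ($R{\left(j,n \right)} = j n \left(-6\right) = - 6 j n$)
$\left(29 + R{\left(-9,1 \right)}\right)^{2} + 13742 = \left(29 - \left(-54\right) 1\right)^{2} + 13742 = \left(29 + 54\right)^{2} + 13742 = 83^{2} + 13742 = 6889 + 13742 = 20631$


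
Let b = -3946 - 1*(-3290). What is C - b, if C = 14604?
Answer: 15260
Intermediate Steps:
b = -656 (b = -3946 + 3290 = -656)
C - b = 14604 - 1*(-656) = 14604 + 656 = 15260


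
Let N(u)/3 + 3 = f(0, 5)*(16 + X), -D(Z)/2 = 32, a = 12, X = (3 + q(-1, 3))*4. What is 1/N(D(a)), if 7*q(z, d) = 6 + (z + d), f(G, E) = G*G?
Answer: -⅑ ≈ -0.11111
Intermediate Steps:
f(G, E) = G²
q(z, d) = 6/7 + d/7 + z/7 (q(z, d) = (6 + (z + d))/7 = (6 + (d + z))/7 = (6 + d + z)/7 = 6/7 + d/7 + z/7)
X = 116/7 (X = (3 + (6/7 + (⅐)*3 + (⅐)*(-1)))*4 = (3 + (6/7 + 3/7 - ⅐))*4 = (3 + 8/7)*4 = (29/7)*4 = 116/7 ≈ 16.571)
D(Z) = -64 (D(Z) = -2*32 = -64)
N(u) = -9 (N(u) = -9 + 3*(0²*(16 + 116/7)) = -9 + 3*(0*(228/7)) = -9 + 3*0 = -9 + 0 = -9)
1/N(D(a)) = 1/(-9) = -⅑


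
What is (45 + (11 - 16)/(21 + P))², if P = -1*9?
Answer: 286225/144 ≈ 1987.7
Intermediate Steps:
P = -9
(45 + (11 - 16)/(21 + P))² = (45 + (11 - 16)/(21 - 9))² = (45 - 5/12)² = (535/12)² = 286225/144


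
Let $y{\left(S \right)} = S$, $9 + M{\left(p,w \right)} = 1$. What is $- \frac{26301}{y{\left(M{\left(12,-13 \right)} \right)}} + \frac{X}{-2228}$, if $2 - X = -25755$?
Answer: $\frac{14598143}{4456} \approx 3276.1$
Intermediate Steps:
$M{\left(p,w \right)} = -8$ ($M{\left(p,w \right)} = -9 + 1 = -8$)
$X = 25757$ ($X = 2 - -25755 = 2 + 25755 = 25757$)
$- \frac{26301}{y{\left(M{\left(12,-13 \right)} \right)}} + \frac{X}{-2228} = - \frac{26301}{-8} + \frac{25757}{-2228} = \left(-26301\right) \left(- \frac{1}{8}\right) + 25757 \left(- \frac{1}{2228}\right) = \frac{26301}{8} - \frac{25757}{2228} = \frac{14598143}{4456}$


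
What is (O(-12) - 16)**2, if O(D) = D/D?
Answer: 225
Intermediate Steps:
O(D) = 1
(O(-12) - 16)**2 = (1 - 16)**2 = (-15)**2 = 225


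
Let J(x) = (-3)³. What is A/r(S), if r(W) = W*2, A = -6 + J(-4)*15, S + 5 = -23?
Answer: 411/56 ≈ 7.3393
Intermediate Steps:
S = -28 (S = -5 - 23 = -28)
J(x) = -27
A = -411 (A = -6 - 27*15 = -6 - 405 = -411)
r(W) = 2*W
A/r(S) = -411/(2*(-28)) = -411/(-56) = -411*(-1/56) = 411/56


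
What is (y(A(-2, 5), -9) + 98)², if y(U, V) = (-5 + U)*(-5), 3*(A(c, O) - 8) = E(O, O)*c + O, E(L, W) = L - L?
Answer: 50176/9 ≈ 5575.1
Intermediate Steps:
E(L, W) = 0
A(c, O) = 8 + O/3 (A(c, O) = 8 + (0*c + O)/3 = 8 + (0 + O)/3 = 8 + O/3)
y(U, V) = 25 - 5*U
(y(A(-2, 5), -9) + 98)² = ((25 - 5*(8 + (⅓)*5)) + 98)² = ((25 - 5*(8 + 5/3)) + 98)² = ((25 - 5*29/3) + 98)² = ((25 - 145/3) + 98)² = (-70/3 + 98)² = (224/3)² = 50176/9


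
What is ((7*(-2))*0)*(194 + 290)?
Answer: 0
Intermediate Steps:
((7*(-2))*0)*(194 + 290) = -14*0*484 = 0*484 = 0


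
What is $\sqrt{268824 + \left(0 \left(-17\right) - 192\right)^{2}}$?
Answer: $2 \sqrt{76422} \approx 552.89$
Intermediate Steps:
$\sqrt{268824 + \left(0 \left(-17\right) - 192\right)^{2}} = \sqrt{268824 + \left(0 - 192\right)^{2}} = \sqrt{268824 + \left(-192\right)^{2}} = \sqrt{268824 + 36864} = \sqrt{305688} = 2 \sqrt{76422}$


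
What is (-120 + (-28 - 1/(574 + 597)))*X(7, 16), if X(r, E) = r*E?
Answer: -19410608/1171 ≈ -16576.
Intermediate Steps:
X(r, E) = E*r
(-120 + (-28 - 1/(574 + 597)))*X(7, 16) = (-120 + (-28 - 1/(574 + 597)))*(16*7) = (-120 + (-28 - 1/1171))*112 = (-120 - 32789/1171)*112 = -173309/1171*112 = -19410608/1171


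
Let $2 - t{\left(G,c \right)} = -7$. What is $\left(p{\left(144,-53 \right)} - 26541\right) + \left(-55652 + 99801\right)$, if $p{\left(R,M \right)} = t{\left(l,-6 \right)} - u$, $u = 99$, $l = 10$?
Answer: $17518$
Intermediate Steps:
$t{\left(G,c \right)} = 9$ ($t{\left(G,c \right)} = 2 - -7 = 2 + 7 = 9$)
$p{\left(R,M \right)} = -90$ ($p{\left(R,M \right)} = 9 - 99 = -90$)
$\left(p{\left(144,-53 \right)} - 26541\right) + \left(-55652 + 99801\right) = \left(-90 - 26541\right) + \left(-55652 + 99801\right) = -26631 + 44149 = 17518$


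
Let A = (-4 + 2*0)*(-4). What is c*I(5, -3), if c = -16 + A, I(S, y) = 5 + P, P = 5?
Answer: 0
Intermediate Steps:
I(S, y) = 10 (I(S, y) = 5 + 5 = 10)
A = 16 (A = (-4 + 0)*(-4) = -4*(-4) = 16)
c = 0 (c = -16 + 16 = 0)
c*I(5, -3) = 0*10 = 0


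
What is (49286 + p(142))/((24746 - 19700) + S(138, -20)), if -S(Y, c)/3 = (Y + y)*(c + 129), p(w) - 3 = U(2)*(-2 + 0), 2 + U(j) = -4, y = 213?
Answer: -49301/109731 ≈ -0.44929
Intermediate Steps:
U(j) = -6 (U(j) = -2 - 4 = -6)
p(w) = 15 (p(w) = 3 - 6*(-2 + 0) = 3 - 6*(-2) = 3 + 12 = 15)
S(Y, c) = -3*(129 + c)*(213 + Y) (S(Y, c) = -3*(Y + 213)*(c + 129) = -3*(213 + Y)*(129 + c) = -3*(129 + c)*(213 + Y))
(49286 + p(142))/((24746 - 19700) + S(138, -20)) = (49286 + 15)/((24746 - 19700) + (-82431 - 639*(-20) - 387*138 - 3*138*(-20))) = 49301/(5046 + (-82431 + 12780 - 53406 + 8280)) = 49301/(5046 - 114777) = 49301/(-109731) = 49301*(-1/109731) = -49301/109731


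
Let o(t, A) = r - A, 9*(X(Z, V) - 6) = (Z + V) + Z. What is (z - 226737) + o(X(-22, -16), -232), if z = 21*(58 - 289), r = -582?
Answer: -231938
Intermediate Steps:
X(Z, V) = 6 + V/9 + 2*Z/9 (X(Z, V) = 6 + ((Z + V) + Z)/9 = 6 + ((V + Z) + Z)/9 = 6 + (V + 2*Z)/9 = 6 + (V/9 + 2*Z/9) = 6 + V/9 + 2*Z/9)
o(t, A) = -582 - A
z = -4851 (z = 21*(-231) = -4851)
(z - 226737) + o(X(-22, -16), -232) = (-4851 - 226737) + (-582 - 1*(-232)) = -231588 + (-582 + 232) = -231588 - 350 = -231938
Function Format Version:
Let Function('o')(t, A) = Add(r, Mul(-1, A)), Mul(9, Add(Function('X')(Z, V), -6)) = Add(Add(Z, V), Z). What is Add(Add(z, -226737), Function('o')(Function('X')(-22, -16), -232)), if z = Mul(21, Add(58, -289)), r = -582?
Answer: -231938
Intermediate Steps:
Function('X')(Z, V) = Add(6, Mul(Rational(1, 9), V), Mul(Rational(2, 9), Z)) (Function('X')(Z, V) = Add(6, Mul(Rational(1, 9), Add(Add(Z, V), Z))) = Add(6, Mul(Rational(1, 9), Add(Add(V, Z), Z))) = Add(6, Mul(Rational(1, 9), Add(V, Mul(2, Z)))) = Add(6, Add(Mul(Rational(1, 9), V), Mul(Rational(2, 9), Z))) = Add(6, Mul(Rational(1, 9), V), Mul(Rational(2, 9), Z)))
Function('o')(t, A) = Add(-582, Mul(-1, A))
z = -4851 (z = Mul(21, -231) = -4851)
Add(Add(z, -226737), Function('o')(Function('X')(-22, -16), -232)) = Add(Add(-4851, -226737), Add(-582, Mul(-1, -232))) = Add(-231588, Add(-582, 232)) = Add(-231588, -350) = -231938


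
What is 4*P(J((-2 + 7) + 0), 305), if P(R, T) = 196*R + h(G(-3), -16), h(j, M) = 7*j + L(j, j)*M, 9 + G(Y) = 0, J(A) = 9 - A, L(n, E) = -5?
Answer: 3204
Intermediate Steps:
G(Y) = -9 (G(Y) = -9 + 0 = -9)
h(j, M) = -5*M + 7*j (h(j, M) = 7*j - 5*M = -5*M + 7*j)
P(R, T) = 17 + 196*R (P(R, T) = 196*R + (-5*(-16) + 7*(-9)) = 196*R + (80 - 63) = 196*R + 17 = 17 + 196*R)
4*P(J((-2 + 7) + 0), 305) = 4*(17 + 196*(9 - ((-2 + 7) + 0))) = 4*(17 + 196*(9 - (5 + 0))) = 4*(17 + 196*(9 - 1*5)) = 4*(17 + 196*(9 - 5)) = 4*(17 + 196*4) = 4*(17 + 784) = 4*801 = 3204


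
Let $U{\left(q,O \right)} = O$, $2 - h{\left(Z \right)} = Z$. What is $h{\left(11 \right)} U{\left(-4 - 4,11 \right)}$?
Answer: $-99$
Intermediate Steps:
$h{\left(Z \right)} = 2 - Z$
$h{\left(11 \right)} U{\left(-4 - 4,11 \right)} = \left(2 - 11\right) 11 = \left(-9\right) 11 = -99$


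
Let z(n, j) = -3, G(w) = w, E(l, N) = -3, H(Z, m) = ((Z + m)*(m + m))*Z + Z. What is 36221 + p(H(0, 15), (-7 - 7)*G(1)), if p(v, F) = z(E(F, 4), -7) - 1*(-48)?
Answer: 36266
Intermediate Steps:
H(Z, m) = Z + 2*Z*m*(Z + m) (H(Z, m) = ((Z + m)*(2*m))*Z + Z = (2*m*(Z + m))*Z + Z = 2*Z*m*(Z + m) + Z = Z + 2*Z*m*(Z + m))
p(v, F) = 45 (p(v, F) = -3 - 1*(-48) = -3 + 48 = 45)
36221 + p(H(0, 15), (-7 - 7)*G(1)) = 36221 + 45 = 36266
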